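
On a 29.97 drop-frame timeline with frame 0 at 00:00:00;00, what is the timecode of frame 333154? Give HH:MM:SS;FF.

03:05:16;08

Ten DF minutes hold 17982 frames, so frame 333154 lies in block 18 (frames 323676–341657) with 9478 frames into that block.
The block's first minute is 1800 frames and the rest 1798 each; 9478 frames reaches minute 5, so 18 × 18 + 5 × 2 = 334 labels have been skipped so far.
Adding those back, label number 333154 + 334 = 333488 at 30 labels/s is 11116 s + 8 f = 3 h 5 min 16 s frame 8, i.e. 03:05:16;08.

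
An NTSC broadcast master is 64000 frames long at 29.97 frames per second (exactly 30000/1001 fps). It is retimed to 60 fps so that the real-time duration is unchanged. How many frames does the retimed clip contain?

128128 frames

Target frames = source frames × (target rate / source rate) = 64000 × (60)/(30000/1001) = 64000 × 1001/500 = 128128.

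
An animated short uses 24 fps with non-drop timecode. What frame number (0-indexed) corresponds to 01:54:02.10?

Total seconds to the label: (1 × 3600 + 54 × 60 + 2) = 6842.
Frame index = 6842 × 24 + 10 = 164218.

164218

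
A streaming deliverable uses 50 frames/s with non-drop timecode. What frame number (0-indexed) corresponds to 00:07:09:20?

Total seconds to the label: (0 × 3600 + 7 × 60 + 9) = 429.
Frame index = 429 × 50 + 20 = 21470.

frame 21470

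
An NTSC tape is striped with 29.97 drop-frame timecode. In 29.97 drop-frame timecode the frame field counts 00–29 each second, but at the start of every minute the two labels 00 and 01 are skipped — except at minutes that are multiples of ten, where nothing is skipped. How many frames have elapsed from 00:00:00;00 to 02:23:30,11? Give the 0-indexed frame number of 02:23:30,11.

258053

Complete 10-minute blocks: 14, each 17982 frames → 251748.
Remaining 3 whole minutes in the current block: 1800 + 2 × 1798 = 5396 frames.
Within the current minute: 30 × 30 + 11 − 2 = 909 (labels ;00/;01 skipped at this minute). Total = 251748 + 5396 + 909 = 258053.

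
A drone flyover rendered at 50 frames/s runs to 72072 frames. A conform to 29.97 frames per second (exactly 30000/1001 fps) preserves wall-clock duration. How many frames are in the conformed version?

Target frames = source frames × (target rate / source rate) = 72072 × (30000/1001)/(50) = 72072 × 600/1001 = 43200.

43200 frames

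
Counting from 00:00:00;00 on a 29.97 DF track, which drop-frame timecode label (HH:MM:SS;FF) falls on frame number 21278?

00:11:49;28

Ten DF minutes hold 17982 frames, so frame 21278 lies in block 1 (frames 17982–35963) with 3296 frames into that block.
The block's first minute is 1800 frames and the rest 1798 each; 3296 frames reaches minute 1, so 1 × 18 + 1 × 2 = 20 labels have been skipped so far.
Adding those back, label number 21278 + 20 = 21298 at 30 labels/s is 709 s + 28 f = 0 h 11 min 49 s frame 28, i.e. 00:11:49;28.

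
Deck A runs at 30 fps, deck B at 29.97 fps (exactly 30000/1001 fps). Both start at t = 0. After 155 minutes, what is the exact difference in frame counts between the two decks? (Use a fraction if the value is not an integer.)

155 min = 9300 s.
A emits 30 × 9300 = 279000 frames; B emits 30000/1001 × 9300 = 279000000/1001.
Difference = 279000/1001 frames (≈ 278.7213); B is behind A.

279000/1001 frames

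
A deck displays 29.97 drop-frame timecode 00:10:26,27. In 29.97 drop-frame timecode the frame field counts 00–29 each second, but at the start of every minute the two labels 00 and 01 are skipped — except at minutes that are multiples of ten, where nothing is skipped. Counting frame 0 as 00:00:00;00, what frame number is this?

18789

As if non-drop at 30 labels/s: (0 × 3600 + 10 × 60 + 26) × 30 + 27 = 18807.
Minute boundaries passed: 10; those not divisible by 10: 10 − 1 = 9; dropped labels = 2 × 9 = 18.
Actual frame index = 18807 − 18 = 18789.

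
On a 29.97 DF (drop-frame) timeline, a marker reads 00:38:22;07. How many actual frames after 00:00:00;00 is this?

As if non-drop at 30 labels/s: (0 × 3600 + 38 × 60 + 22) × 30 + 7 = 69067.
Minute boundaries passed: 38; those not divisible by 10: 38 − 3 = 35; dropped labels = 2 × 35 = 70.
Actual frame index = 69067 − 70 = 68997.

68997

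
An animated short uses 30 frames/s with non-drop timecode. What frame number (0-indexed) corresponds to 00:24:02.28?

frame 43288

Total seconds to the label: (0 × 3600 + 24 × 60 + 2) = 1442.
Frame index = 1442 × 30 + 28 = 43288.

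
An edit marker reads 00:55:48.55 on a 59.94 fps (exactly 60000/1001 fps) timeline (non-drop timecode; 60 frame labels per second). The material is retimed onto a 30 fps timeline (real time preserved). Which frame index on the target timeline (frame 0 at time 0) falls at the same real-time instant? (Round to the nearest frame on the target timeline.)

Source frame index: (0×3600 + 55×60 + 48) × 60 + 55 = 200935.
Real time: 200935 / (60000/1001) = 40227187/12000 s.
Target frame: (40227187/12000) × (30) = 40227187/400 ≈ 100567.967 → 100568.

frame 100568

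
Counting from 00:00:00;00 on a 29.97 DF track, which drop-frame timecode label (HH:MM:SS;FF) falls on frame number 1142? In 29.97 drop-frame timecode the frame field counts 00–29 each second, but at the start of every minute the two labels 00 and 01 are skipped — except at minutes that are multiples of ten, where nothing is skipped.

00:00:38;02

Each 10-minute DF block holds 10 × 60 × 30 − 9 × 2 = 17982 frames. 1142 ÷ 17982 → 0 full blocks, remainder 1142.
Within the partial block the first minute is 1800 frames and each further minute 1798, so 0 further minute boundaries passed. Total skipped labels = 18 × 0 + 2 × 0 = 0.
Non-drop label index = 1142 + 0 = 1142; at 30 labels/s that is 00:00:38:02, i.e. DF 00:00:38;02.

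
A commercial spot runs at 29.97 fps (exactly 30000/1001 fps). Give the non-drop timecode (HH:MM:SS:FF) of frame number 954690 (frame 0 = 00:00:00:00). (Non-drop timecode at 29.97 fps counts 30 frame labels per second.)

954690 ÷ 30 = 31823 full seconds, remainder 0 frames.
31823 s = 8 h 50 min 23 s.
Timecode: 08:50:23:00.

08:50:23:00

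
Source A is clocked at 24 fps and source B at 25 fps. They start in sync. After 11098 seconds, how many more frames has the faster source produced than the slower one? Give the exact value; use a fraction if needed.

A emits 24 × 11098 = 266352 frames; B emits 25 × 11098 = 277450.
Difference = 11098 frames; B is ahead of A.

11098 frames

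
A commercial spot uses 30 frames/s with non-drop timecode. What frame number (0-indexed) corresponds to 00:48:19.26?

86996

Total seconds to the label: (0 × 3600 + 48 × 60 + 19) = 2899.
Frame index = 2899 × 30 + 26 = 86996.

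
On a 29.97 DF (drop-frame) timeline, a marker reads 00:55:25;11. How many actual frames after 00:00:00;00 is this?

99661

As if non-drop at 30 labels/s: (0 × 3600 + 55 × 60 + 25) × 30 + 11 = 99761.
Minute boundaries passed: 55; those not divisible by 10: 55 − 5 = 50; dropped labels = 2 × 50 = 100.
Actual frame index = 99761 − 100 = 99661.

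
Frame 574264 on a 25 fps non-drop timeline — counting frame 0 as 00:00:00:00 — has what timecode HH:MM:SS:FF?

574264 ÷ 25 = 22970 full seconds, remainder 14 frames.
22970 s = 6 h 22 min 50 s.
Timecode: 06:22:50:14.

06:22:50:14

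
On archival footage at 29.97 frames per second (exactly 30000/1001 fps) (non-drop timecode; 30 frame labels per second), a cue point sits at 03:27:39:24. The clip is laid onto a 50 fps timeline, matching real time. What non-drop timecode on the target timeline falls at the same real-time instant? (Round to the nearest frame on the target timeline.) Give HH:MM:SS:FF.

Source frame index: (3×3600 + 27×60 + 39) × 30 + 24 = 373794.
Real time: 373794 / (30000/1001) = 62361299/5000 s.
Target frame: (62361299/5000) × (50) = 62361299/100 ≈ 623612.990 → 623613.
At 50 labels/s: frame 623613 → 03:27:52:13.

03:27:52:13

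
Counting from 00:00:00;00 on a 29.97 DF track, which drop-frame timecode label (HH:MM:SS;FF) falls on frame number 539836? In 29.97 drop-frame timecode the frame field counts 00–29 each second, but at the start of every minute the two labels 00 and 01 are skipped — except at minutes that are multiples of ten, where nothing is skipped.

Ten DF minutes hold 17982 frames, so frame 539836 lies in block 30 (frames 539460–557441) with 376 frames into that block.
The block's first minute is 1800 frames and the rest 1798 each; 376 frames reaches minute 0, so 30 × 18 + 0 × 2 = 540 labels have been skipped so far.
Adding those back, label number 539836 + 540 = 540376 at 30 labels/s is 18012 s + 16 f = 5 h 0 min 12 s frame 16, i.e. 05:00:12;16.

05:00:12;16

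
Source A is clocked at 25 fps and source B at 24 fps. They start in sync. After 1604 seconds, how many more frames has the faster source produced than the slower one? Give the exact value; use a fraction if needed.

A emits 25 × 1604 = 40100 frames; B emits 24 × 1604 = 38496.
Difference = 1604 frames; B is behind A.

1604 frames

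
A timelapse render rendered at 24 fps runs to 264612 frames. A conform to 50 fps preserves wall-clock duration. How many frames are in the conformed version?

Target frames = source frames × (target rate / source rate) = 264612 × (50)/(24) = 264612 × 25/12 = 551275.

551275 frames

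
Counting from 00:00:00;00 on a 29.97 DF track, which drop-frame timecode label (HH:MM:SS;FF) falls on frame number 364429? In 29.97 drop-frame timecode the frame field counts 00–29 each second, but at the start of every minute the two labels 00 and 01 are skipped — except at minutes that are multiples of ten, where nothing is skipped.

03:22:39;23

Each 10-minute DF block holds 10 × 60 × 30 − 9 × 2 = 17982 frames. 364429 ÷ 17982 → 20 full blocks, remainder 4789.
Within the partial block the first minute is 1800 frames and each further minute 1798, so 2 further minute boundaries passed. Total skipped labels = 18 × 20 + 2 × 2 = 364.
Non-drop label index = 364429 + 364 = 364793; at 30 labels/s that is 03:22:39:23, i.e. DF 03:22:39;23.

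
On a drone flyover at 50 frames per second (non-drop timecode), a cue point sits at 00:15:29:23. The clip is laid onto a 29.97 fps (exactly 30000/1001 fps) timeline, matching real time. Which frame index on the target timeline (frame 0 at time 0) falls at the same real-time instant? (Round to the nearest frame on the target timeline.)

Source frame index: (0×3600 + 15×60 + 29) × 50 + 23 = 46473.
Real time: 46473 / (50) = 46473/50 s.
Target frame: (46473/50) × (30000/1001) = 3983400/143 ≈ 27855.944 → 27856.

frame 27856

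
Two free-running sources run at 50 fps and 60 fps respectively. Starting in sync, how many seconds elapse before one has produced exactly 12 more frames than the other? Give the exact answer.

The gap grows by |60 − 50| = 10 frames per second.
Time for a 12-frame gap: 12 ÷ (10) = 1.2 s.

1.2 seconds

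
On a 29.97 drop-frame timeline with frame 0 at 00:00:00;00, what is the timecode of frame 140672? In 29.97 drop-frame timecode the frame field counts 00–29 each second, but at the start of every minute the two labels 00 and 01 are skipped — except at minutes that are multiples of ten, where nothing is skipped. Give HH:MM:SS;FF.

01:18:13;24

Each 10-minute DF block holds 10 × 60 × 30 − 9 × 2 = 17982 frames. 140672 ÷ 17982 → 7 full blocks, remainder 14798.
Within the partial block the first minute is 1800 frames and each further minute 1798, so 8 further minute boundaries passed. Total skipped labels = 18 × 7 + 2 × 8 = 142.
Non-drop label index = 140672 + 142 = 140814; at 30 labels/s that is 01:18:13:24, i.e. DF 01:18:13;24.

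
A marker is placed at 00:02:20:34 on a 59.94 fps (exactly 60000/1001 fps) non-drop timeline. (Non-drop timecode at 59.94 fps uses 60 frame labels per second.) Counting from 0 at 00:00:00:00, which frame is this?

Total seconds to the label: (0 × 3600 + 2 × 60 + 20) = 140.
Frame index = 140 × 60 + 34 = 8434.

frame 8434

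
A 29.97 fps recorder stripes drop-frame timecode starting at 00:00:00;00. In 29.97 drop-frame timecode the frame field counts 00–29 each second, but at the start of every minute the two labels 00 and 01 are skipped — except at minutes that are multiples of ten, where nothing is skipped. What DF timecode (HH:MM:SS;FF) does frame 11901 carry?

Ten DF minutes hold 17982 frames, so frame 11901 lies in block 0 (frames 0–17981) with 11901 frames into that block.
The block's first minute is 1800 frames and the rest 1798 each; 11901 frames reaches minute 6, so 0 × 18 + 6 × 2 = 12 labels have been skipped so far.
Adding those back, label number 11901 + 12 = 11913 at 30 labels/s is 397 s + 3 f = 0 h 6 min 37 s frame 3, i.e. 00:06:37;03.

00:06:37;03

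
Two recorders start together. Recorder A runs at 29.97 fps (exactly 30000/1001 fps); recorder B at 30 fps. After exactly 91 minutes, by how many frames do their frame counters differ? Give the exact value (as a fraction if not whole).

91 min = 5460 s.
A emits 30000/1001 × 5460 = 1800000/11 frames; B emits 30 × 5460 = 163800.
Difference = 1800/11 frames (≈ 163.6364); B is ahead of A.

1800/11 frames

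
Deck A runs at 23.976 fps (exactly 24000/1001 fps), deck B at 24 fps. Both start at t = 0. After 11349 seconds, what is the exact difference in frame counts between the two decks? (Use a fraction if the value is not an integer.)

20952/77 frames

A emits 24000/1001 × 11349 = 20952000/77 frames; B emits 24 × 11349 = 272376.
Difference = 20952/77 frames (≈ 272.1039); B is ahead of A.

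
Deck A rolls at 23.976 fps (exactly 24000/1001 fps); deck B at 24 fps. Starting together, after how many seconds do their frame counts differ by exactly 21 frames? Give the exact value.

The gap grows by |24 − 24000/1001| = 24/1001 frames per second.
Time for a 21-frame gap: 21 ÷ (24/1001) = 875.875 s.

875.875 seconds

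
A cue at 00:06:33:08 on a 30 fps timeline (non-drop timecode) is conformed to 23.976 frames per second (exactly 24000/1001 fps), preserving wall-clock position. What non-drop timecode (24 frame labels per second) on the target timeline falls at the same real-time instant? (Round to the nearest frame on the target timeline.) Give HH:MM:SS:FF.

00:06:32:21

Source frame index: (0×3600 + 6×60 + 33) × 30 + 8 = 11798.
Real time: 11798 / (30) = 5899/15 s.
Target frame: (5899/15) × (24000/1001) = 9438400/1001 ≈ 9428.971 → 9429.
At 24 labels/s: frame 9429 → 00:06:32:21.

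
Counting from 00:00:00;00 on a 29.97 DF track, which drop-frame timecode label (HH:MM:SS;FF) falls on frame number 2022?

00:01:07;14

Ten DF minutes hold 17982 frames, so frame 2022 lies in block 0 (frames 0–17981) with 2022 frames into that block.
The block's first minute is 1800 frames and the rest 1798 each; 2022 frames reaches minute 1, so 0 × 18 + 1 × 2 = 2 labels have been skipped so far.
Adding those back, label number 2022 + 2 = 2024 at 30 labels/s is 67 s + 14 f = 0 h 1 min 7 s frame 14, i.e. 00:01:07;14.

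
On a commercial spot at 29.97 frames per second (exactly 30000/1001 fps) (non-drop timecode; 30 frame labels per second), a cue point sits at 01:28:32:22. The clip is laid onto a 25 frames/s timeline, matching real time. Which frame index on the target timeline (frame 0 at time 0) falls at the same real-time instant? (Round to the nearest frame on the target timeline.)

frame 132951

Source frame index: (1×3600 + 28×60 + 32) × 30 + 22 = 159382.
Real time: 159382 / (30000/1001) = 79770691/15000 s.
Target frame: (79770691/15000) × (25) = 79770691/600 ≈ 132951.152 → 132951.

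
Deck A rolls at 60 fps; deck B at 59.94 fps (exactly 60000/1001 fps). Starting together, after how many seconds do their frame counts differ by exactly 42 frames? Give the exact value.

The gap grows by |60000/1001 − 60| = 60/1001 frames per second.
Time for a 42-frame gap: 42 ÷ (60/1001) = 700.7 s.

700.7 seconds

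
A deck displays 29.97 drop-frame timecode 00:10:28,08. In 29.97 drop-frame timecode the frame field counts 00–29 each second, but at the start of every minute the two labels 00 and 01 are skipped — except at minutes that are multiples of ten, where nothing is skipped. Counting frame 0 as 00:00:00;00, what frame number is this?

As if non-drop at 30 labels/s: (0 × 3600 + 10 × 60 + 28) × 30 + 8 = 18848.
Minute boundaries passed: 10; those not divisible by 10: 10 − 1 = 9; dropped labels = 2 × 9 = 18.
Actual frame index = 18848 − 18 = 18830.

18830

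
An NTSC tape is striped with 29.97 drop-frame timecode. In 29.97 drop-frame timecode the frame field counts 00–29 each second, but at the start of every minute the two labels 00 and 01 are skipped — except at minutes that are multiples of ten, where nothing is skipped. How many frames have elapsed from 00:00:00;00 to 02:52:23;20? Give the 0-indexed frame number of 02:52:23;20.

Complete 10-minute blocks: 17, each 17982 frames → 305694.
Remaining 2 whole minutes in the current block: 1800 + 1 × 1798 = 3598 frames.
Within the current minute: 23 × 30 + 20 − 2 = 708 (labels ;00/;01 skipped at this minute). Total = 305694 + 3598 + 708 = 310000.

310000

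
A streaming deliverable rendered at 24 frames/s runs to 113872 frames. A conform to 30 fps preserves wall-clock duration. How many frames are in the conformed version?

Frames at target rate = 113872 × (30) / (24) = 142340.

142340 frames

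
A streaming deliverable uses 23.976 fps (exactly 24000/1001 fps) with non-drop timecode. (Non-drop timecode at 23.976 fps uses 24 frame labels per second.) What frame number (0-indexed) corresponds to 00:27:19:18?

frame 39354

Total seconds to the label: (0 × 3600 + 27 × 60 + 19) = 1639.
Frame index = 1639 × 24 + 18 = 39354.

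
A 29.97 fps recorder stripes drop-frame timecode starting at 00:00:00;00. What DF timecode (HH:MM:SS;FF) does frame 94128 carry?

Each 10-minute DF block holds 10 × 60 × 30 − 9 × 2 = 17982 frames. 94128 ÷ 17982 → 5 full blocks, remainder 4218.
Within the partial block the first minute is 1800 frames and each further minute 1798, so 2 further minute boundaries passed. Total skipped labels = 18 × 5 + 2 × 2 = 94.
Non-drop label index = 94128 + 94 = 94222; at 30 labels/s that is 00:52:20:22, i.e. DF 00:52:20;22.

00:52:20;22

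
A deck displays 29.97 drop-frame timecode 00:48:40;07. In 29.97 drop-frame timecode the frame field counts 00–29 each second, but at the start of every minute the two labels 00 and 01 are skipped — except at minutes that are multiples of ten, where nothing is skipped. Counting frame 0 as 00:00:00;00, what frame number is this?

As if non-drop at 30 labels/s: (0 × 3600 + 48 × 60 + 40) × 30 + 7 = 87607.
Minute boundaries passed: 48; those not divisible by 10: 48 − 4 = 44; dropped labels = 2 × 44 = 88.
Actual frame index = 87607 − 88 = 87519.

87519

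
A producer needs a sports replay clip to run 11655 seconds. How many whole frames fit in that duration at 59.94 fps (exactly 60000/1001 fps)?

Frames = 11655 × 60000/1001 = 99900000/143 ≈ 698601.3986.
Complete frames: 698601.

698601 frames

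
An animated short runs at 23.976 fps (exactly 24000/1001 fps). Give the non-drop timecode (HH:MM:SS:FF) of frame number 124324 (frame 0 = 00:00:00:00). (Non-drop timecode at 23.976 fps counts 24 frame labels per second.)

124324 ÷ 24 = 5180 full seconds, remainder 4 frames.
5180 s = 1 h 26 min 20 s.
Timecode: 01:26:20:04.

01:26:20:04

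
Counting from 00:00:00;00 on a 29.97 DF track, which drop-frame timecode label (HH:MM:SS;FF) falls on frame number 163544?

01:30:56;26

Each 10-minute DF block holds 10 × 60 × 30 − 9 × 2 = 17982 frames. 163544 ÷ 17982 → 9 full blocks, remainder 1706.
Within the partial block the first minute is 1800 frames and each further minute 1798, so 0 further minute boundaries passed. Total skipped labels = 18 × 9 + 2 × 0 = 162.
Non-drop label index = 163544 + 162 = 163706; at 30 labels/s that is 01:30:56:26, i.e. DF 01:30:56;26.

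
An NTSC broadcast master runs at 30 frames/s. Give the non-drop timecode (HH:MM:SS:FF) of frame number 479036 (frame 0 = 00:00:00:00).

479036 ÷ 30 = 15967 full seconds, remainder 26 frames.
15967 s = 4 h 26 min 7 s.
Timecode: 04:26:07:26.

04:26:07:26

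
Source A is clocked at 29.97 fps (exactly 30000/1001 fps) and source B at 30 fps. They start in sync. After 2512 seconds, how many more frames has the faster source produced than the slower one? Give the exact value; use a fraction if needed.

A emits 30000/1001 × 2512 = 75360000/1001 frames; B emits 30 × 2512 = 75360.
Difference = 75360/1001 frames (≈ 75.2847); B is ahead of A.

75360/1001 frames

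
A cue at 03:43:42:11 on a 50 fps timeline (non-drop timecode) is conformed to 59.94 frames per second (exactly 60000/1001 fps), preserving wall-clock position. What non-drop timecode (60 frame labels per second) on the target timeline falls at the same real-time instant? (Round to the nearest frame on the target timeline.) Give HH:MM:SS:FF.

Source frame index: (3×3600 + 43×60 + 42) × 50 + 11 = 671111.
Real time: 671111 / (50) = 671111/50 s.
Target frame: (671111/50) × (60000/1001) = 115047600/143 ≈ 804528.671 → 804529.
At 60 labels/s: frame 804529 → 03:43:28:49.

03:43:28:49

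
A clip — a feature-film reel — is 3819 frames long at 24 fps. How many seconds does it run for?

159.125 seconds

Running time = 3819 / (24) = 159.125 s.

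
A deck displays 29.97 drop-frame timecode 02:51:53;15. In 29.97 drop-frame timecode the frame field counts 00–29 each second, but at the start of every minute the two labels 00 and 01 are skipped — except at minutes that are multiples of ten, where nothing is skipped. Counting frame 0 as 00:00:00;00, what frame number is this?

Complete 10-minute blocks: 17, each 17982 frames → 305694.
Remaining 1 whole minute in the current block: 1800 + 0 × 1798 = 1800 frames.
Within the current minute: 53 × 30 + 15 − 2 = 1603 (labels ;00/;01 skipped at this minute). Total = 305694 + 1800 + 1603 = 309097.

309097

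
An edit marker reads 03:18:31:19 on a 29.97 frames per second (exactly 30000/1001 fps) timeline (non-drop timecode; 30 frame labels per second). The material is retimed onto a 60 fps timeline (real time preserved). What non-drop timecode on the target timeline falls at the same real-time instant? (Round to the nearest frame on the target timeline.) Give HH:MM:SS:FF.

Source frame index: (3×3600 + 18×60 + 31) × 30 + 19 = 357349.
Real time: 357349 / (30000/1001) = 357706349/30000 s.
Target frame: (357706349/30000) × (60) = 357706349/500 ≈ 715412.698 → 715413.
At 60 labels/s: frame 715413 → 03:18:43:33.

03:18:43:33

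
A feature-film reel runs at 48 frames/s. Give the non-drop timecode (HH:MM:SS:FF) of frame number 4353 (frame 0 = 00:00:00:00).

00:01:30:33

4353 ÷ 48 = 90 full seconds, remainder 33 frames.
90 s = 0 h 1 min 30 s.
Timecode: 00:01:30:33.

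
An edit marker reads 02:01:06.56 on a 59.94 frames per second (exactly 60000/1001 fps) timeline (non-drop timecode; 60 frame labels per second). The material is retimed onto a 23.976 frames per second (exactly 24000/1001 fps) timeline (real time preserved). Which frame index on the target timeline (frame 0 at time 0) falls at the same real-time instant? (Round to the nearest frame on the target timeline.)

Source frame index: (2×3600 + 1×60 + 6) × 60 + 56 = 436016.
Real time: 436016 / (60000/1001) = 27278251/3750 s.
Target frame: (27278251/3750) × (24000/1001) = 872032/5 ≈ 174406.400 → 174406.

frame 174406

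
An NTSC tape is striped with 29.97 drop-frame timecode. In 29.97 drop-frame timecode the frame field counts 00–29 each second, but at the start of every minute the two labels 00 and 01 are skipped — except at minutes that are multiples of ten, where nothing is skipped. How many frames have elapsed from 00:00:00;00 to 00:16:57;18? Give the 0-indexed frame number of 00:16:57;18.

30498

Complete 10-minute blocks: 1, each 17982 frames → 17982.
Remaining 6 whole minutes in the current block: 1800 + 5 × 1798 = 10790 frames.
Within the current minute: 57 × 30 + 18 − 2 = 1726 (labels ;00/;01 skipped at this minute). Total = 17982 + 10790 + 1726 = 30498.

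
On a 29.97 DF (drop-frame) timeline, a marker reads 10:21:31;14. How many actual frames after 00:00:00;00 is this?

Complete 10-minute blocks: 62, each 17982 frames → 1114884.
Remaining 1 whole minute in the current block: 1800 + 0 × 1798 = 1800 frames.
Within the current minute: 31 × 30 + 14 − 2 = 942 (labels ;00/;01 skipped at this minute). Total = 1114884 + 1800 + 942 = 1117626.

1117626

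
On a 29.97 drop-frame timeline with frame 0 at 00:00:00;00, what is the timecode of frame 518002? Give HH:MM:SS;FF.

04:48:04;02

Ten DF minutes hold 17982 frames, so frame 518002 lies in block 28 (frames 503496–521477) with 14506 frames into that block.
The block's first minute is 1800 frames and the rest 1798 each; 14506 frames reaches minute 8, so 28 × 18 + 8 × 2 = 520 labels have been skipped so far.
Adding those back, label number 518002 + 520 = 518522 at 30 labels/s is 17284 s + 2 f = 4 h 48 min 4 s frame 2, i.e. 04:48:04;02.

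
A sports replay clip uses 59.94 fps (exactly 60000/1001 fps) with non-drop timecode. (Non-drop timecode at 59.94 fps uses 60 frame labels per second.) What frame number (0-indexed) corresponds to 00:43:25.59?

Total seconds to the label: (0 × 3600 + 43 × 60 + 25) = 2605.
Frame index = 2605 × 60 + 59 = 156359.

frame 156359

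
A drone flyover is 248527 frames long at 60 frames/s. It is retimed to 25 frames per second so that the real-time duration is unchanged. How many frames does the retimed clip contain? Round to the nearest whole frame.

103553 frames

Frames at target rate = 248527 × (25) / (60) = 1242635/12 ≈ 103552.917.
Nearest whole frame: 103553.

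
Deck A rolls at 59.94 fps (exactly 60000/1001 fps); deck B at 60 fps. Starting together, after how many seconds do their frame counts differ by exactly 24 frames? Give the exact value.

400.4 seconds

The gap grows by |60 − 60000/1001| = 60/1001 frames per second.
Time for a 24-frame gap: 24 ÷ (60/1001) = 400.4 s.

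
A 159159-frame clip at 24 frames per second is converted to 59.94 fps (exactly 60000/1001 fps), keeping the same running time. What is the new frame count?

Target frames = source frames × (target rate / source rate) = 159159 × (60000/1001)/(24) = 159159 × 2500/1001 = 397500.

397500 frames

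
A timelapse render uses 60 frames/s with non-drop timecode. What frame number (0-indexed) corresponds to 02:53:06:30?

Total seconds to the label: (2 × 3600 + 53 × 60 + 6) = 10386.
Frame index = 10386 × 60 + 30 = 623190.

frame 623190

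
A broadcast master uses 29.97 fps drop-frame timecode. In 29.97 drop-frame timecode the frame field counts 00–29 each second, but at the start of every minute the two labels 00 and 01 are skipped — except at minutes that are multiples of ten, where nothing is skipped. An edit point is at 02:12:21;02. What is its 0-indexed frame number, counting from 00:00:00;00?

As if non-drop at 30 labels/s: (2 × 3600 + 12 × 60 + 21) × 30 + 2 = 238232.
Minute boundaries passed: 132; those not divisible by 10: 132 − 13 = 119; dropped labels = 2 × 119 = 238.
Actual frame index = 238232 − 238 = 237994.

237994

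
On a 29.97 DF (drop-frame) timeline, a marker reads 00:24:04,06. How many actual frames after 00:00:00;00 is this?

As if non-drop at 30 labels/s: (0 × 3600 + 24 × 60 + 4) × 30 + 6 = 43326.
Minute boundaries passed: 24; those not divisible by 10: 24 − 2 = 22; dropped labels = 2 × 22 = 44.
Actual frame index = 43326 − 44 = 43282.

43282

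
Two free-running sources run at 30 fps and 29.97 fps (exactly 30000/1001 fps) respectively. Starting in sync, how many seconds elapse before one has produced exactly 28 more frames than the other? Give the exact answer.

14014/15 seconds

The gap grows by |30000/1001 − 30| = 30/1001 frames per second.
Time for a 28-frame gap: 28 ÷ (30/1001) = 14014/15 s.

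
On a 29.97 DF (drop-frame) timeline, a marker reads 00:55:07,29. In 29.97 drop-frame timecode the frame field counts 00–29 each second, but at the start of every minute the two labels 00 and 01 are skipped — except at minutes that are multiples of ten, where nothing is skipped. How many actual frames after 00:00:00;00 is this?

99139

Complete 10-minute blocks: 5, each 17982 frames → 89910.
Remaining 5 whole minutes in the current block: 1800 + 4 × 1798 = 8992 frames.
Within the current minute: 7 × 30 + 29 − 2 = 237 (labels ;00/;01 skipped at this minute). Total = 89910 + 8992 + 237 = 99139.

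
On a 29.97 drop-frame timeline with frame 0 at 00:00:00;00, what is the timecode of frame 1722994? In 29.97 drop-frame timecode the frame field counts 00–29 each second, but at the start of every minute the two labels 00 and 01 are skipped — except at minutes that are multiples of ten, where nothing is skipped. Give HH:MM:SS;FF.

Ten DF minutes hold 17982 frames, so frame 1722994 lies in block 95 (frames 1708290–1726271) with 14704 frames into that block.
The block's first minute is 1800 frames and the rest 1798 each; 14704 frames reaches minute 8, so 95 × 18 + 8 × 2 = 1726 labels have been skipped so far.
Adding those back, label number 1722994 + 1726 = 1724720 at 30 labels/s is 57490 s + 20 f = 15 h 58 min 10 s frame 20, i.e. 15:58:10;20.

15:58:10;20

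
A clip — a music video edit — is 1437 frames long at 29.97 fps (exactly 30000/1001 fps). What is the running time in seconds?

47.9479 seconds

Running time = 1437 / (30000/1001) = 47.9479 s.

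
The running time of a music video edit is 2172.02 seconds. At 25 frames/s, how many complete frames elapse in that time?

54300 frames

Frames = 2172.02 × 25 = 108601/2 ≈ 54300.5000.
Complete frames: 54300.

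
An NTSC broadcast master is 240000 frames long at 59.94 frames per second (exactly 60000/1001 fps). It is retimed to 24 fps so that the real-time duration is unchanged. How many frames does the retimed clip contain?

Target frames = source frames × (target rate / source rate) = 240000 × (24)/(60000/1001) = 240000 × 1001/2500 = 96096.

96096 frames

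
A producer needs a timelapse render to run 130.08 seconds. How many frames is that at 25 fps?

Frames = 130.08 × 25 = 3252.

3252 frames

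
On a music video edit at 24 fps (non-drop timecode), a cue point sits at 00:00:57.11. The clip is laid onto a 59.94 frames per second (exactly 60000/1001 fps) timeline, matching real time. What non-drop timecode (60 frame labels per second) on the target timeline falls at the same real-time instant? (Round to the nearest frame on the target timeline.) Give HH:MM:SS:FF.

Source frame index: (0×3600 + 0×60 + 57) × 24 + 11 = 1379.
Real time: 1379 / (24) = 1379/24 s.
Target frame: (1379/24) × (60000/1001) = 492500/143 ≈ 3444.056 → 3444.
At 60 labels/s: frame 3444 → 00:00:57:24.

00:00:57:24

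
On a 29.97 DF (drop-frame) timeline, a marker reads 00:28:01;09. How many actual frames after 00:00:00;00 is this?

Complete 10-minute blocks: 2, each 17982 frames → 35964.
Remaining 8 whole minutes in the current block: 1800 + 7 × 1798 = 14386 frames.
Within the current minute: 1 × 30 + 9 − 2 = 37 (labels ;00/;01 skipped at this minute). Total = 35964 + 14386 + 37 = 50387.

50387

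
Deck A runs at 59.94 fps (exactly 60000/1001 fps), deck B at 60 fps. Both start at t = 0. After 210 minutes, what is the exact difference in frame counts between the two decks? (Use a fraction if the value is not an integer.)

108000/143 frames

210 min = 12600 s.
A emits 60000/1001 × 12600 = 108000000/143 frames; B emits 60 × 12600 = 756000.
Difference = 108000/143 frames (≈ 755.2448); B is ahead of A.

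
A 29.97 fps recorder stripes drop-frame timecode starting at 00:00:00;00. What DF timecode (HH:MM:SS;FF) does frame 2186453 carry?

20:15:54;21

Ten DF minutes hold 17982 frames, so frame 2186453 lies in block 121 (frames 2175822–2193803) with 10631 frames into that block.
The block's first minute is 1800 frames and the rest 1798 each; 10631 frames reaches minute 5, so 121 × 18 + 5 × 2 = 2188 labels have been skipped so far.
Adding those back, label number 2186453 + 2188 = 2188641 at 30 labels/s is 72954 s + 21 f = 20 h 15 min 54 s frame 21, i.e. 20:15:54;21.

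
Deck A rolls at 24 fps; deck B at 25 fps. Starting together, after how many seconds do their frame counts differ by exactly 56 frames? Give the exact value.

56 seconds

The gap grows by |25 − 24| = 1 frame per second.
Time for a 56-frame gap: 56 ÷ (1) = 56 s.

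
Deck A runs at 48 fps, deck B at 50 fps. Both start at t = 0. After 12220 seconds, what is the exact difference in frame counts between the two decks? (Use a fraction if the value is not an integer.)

A emits 48 × 12220 = 586560 frames; B emits 50 × 12220 = 611000.
Difference = 24440 frames; B is ahead of A.

24440 frames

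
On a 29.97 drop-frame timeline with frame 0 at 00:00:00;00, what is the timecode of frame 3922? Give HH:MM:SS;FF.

Ten DF minutes hold 17982 frames, so frame 3922 lies in block 0 (frames 0–17981) with 3922 frames into that block.
The block's first minute is 1800 frames and the rest 1798 each; 3922 frames reaches minute 2, so 0 × 18 + 2 × 2 = 4 labels have been skipped so far.
Adding those back, label number 3922 + 4 = 3926 at 30 labels/s is 130 s + 26 f = 0 h 2 min 10 s frame 26, i.e. 00:02:10;26.

00:02:10;26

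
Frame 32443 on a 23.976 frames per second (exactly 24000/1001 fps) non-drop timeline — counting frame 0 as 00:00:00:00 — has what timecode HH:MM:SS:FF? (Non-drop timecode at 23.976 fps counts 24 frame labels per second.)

32443 ÷ 24 = 1351 full seconds, remainder 19 frames.
1351 s = 0 h 22 min 31 s.
Timecode: 00:22:31:19.

00:22:31:19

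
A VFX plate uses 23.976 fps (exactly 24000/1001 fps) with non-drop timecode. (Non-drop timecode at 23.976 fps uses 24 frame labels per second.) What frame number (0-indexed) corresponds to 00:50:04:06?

frame 72102

Total seconds to the label: (0 × 3600 + 50 × 60 + 4) = 3004.
Frame index = 3004 × 24 + 6 = 72102.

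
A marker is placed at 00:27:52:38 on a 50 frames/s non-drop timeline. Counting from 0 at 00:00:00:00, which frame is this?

Total seconds to the label: (0 × 3600 + 27 × 60 + 52) = 1672.
Frame index = 1672 × 50 + 38 = 83638.

frame 83638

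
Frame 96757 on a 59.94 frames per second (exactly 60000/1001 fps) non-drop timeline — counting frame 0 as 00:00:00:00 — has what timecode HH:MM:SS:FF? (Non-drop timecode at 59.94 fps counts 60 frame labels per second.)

00:26:52:37

96757 ÷ 60 = 1612 full seconds, remainder 37 frames.
1612 s = 0 h 26 min 52 s.
Timecode: 00:26:52:37.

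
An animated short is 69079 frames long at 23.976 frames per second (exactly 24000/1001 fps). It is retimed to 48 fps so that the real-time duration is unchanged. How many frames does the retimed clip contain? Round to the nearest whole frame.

138296 frames

Frames at target rate = 69079 × (48) / (24000/1001) = 69148079/500 ≈ 138296.158.
Nearest whole frame: 138296.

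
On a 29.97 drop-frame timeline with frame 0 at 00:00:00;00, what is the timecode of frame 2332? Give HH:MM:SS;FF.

00:01:17;24

Each 10-minute DF block holds 10 × 60 × 30 − 9 × 2 = 17982 frames. 2332 ÷ 17982 → 0 full blocks, remainder 2332.
Within the partial block the first minute is 1800 frames and each further minute 1798, so 1 further minute boundary passed. Total skipped labels = 18 × 0 + 2 × 1 = 2.
Non-drop label index = 2332 + 2 = 2334; at 30 labels/s that is 00:01:17:24, i.e. DF 00:01:17;24.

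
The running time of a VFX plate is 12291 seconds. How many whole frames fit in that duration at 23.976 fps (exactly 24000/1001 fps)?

294689 frames

Frames = 12291 × 24000/1001 = 294984000/1001 ≈ 294689.3107.
Complete frames: 294689.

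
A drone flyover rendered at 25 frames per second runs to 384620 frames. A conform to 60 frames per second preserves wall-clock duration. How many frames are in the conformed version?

Target frames = source frames × (target rate / source rate) = 384620 × (60)/(25) = 384620 × 12/5 = 923088.

923088 frames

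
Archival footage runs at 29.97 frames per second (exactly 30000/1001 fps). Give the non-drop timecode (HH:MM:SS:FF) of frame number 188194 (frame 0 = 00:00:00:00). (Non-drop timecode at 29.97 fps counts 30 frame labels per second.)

188194 ÷ 30 = 6273 full seconds, remainder 4 frames.
6273 s = 1 h 44 min 33 s.
Timecode: 01:44:33:04.

01:44:33:04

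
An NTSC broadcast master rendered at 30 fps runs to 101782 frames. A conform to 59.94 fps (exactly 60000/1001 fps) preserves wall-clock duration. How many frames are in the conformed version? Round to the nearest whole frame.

Frames at target rate = 101782 × (60000/1001) / (30) = 203564000/1001 ≈ 203360.639.
Nearest whole frame: 203361.

203361 frames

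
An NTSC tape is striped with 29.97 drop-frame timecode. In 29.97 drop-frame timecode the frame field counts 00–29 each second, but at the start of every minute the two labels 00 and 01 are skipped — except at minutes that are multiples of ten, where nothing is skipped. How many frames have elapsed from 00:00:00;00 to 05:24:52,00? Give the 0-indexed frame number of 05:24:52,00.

Complete 10-minute blocks: 32, each 17982 frames → 575424.
Remaining 4 whole minutes in the current block: 1800 + 3 × 1798 = 7194 frames.
Within the current minute: 52 × 30 + 0 − 2 = 1558 (labels ;00/;01 skipped at this minute). Total = 575424 + 7194 + 1558 = 584176.

584176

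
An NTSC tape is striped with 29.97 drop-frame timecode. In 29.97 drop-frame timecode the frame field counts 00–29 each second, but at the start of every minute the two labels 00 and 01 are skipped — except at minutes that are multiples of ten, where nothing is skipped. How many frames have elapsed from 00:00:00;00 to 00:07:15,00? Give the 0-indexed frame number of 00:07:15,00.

As if non-drop at 30 labels/s: (0 × 3600 + 7 × 60 + 15) × 30 + 0 = 13050.
Minute boundaries passed: 7; those not divisible by 10: 7 − 0 = 7; dropped labels = 2 × 7 = 14.
Actual frame index = 13050 − 14 = 13036.

13036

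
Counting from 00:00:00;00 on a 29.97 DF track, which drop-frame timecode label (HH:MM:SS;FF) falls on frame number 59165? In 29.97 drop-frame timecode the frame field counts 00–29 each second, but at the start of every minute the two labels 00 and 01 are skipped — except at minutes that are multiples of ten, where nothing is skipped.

Ten DF minutes hold 17982 frames, so frame 59165 lies in block 3 (frames 53946–71927) with 5219 frames into that block.
The block's first minute is 1800 frames and the rest 1798 each; 5219 frames reaches minute 2, so 3 × 18 + 2 × 2 = 58 labels have been skipped so far.
Adding those back, label number 59165 + 58 = 59223 at 30 labels/s is 1974 s + 3 f = 0 h 32 min 54 s frame 3, i.e. 00:32:54;03.

00:32:54;03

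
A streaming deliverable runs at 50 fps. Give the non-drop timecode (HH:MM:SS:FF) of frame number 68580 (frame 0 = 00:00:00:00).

68580 ÷ 50 = 1371 full seconds, remainder 30 frames.
1371 s = 0 h 22 min 51 s.
Timecode: 00:22:51:30.

00:22:51:30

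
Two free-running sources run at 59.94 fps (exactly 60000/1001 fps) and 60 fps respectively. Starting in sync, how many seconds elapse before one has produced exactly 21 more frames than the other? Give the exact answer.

350.35 seconds

The gap grows by |60 − 60000/1001| = 60/1001 frames per second.
Time for a 21-frame gap: 21 ÷ (60/1001) = 350.35 s.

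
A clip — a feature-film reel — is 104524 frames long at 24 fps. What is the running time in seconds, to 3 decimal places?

Running time = 104524 × 1/24 = 26131/6 s ≈ 4355.167 s.

4355.167 seconds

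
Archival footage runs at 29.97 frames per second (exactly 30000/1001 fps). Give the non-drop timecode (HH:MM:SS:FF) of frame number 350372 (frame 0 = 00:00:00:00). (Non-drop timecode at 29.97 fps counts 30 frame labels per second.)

350372 ÷ 30 = 11679 full seconds, remainder 2 frames.
11679 s = 3 h 14 min 39 s.
Timecode: 03:14:39:02.

03:14:39:02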